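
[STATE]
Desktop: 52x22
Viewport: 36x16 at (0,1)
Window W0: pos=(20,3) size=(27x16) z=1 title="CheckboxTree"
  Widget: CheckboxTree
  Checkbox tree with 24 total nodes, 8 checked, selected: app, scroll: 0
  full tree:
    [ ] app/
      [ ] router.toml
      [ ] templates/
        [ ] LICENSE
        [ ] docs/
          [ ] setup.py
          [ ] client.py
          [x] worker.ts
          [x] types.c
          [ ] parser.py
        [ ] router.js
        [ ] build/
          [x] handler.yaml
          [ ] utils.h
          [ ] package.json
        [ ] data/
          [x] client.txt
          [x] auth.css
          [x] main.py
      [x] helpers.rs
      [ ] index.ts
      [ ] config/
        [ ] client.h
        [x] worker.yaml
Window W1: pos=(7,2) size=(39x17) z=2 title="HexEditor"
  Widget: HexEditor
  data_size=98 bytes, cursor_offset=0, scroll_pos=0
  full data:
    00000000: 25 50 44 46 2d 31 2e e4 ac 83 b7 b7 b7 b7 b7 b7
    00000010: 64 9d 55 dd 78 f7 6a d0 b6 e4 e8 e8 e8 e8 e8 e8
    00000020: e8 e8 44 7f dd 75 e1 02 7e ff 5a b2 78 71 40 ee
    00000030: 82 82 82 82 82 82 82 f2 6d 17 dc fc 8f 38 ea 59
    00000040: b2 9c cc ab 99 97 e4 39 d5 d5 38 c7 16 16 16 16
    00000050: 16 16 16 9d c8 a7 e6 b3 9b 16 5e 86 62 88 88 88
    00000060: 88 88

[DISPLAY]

                                    
       ┏━━━━━━━━━━━━━━━━━━━━━━━━━━━━
       ┃ HexEditor                  
       ┠────────────────────────────
       ┃00000000  25 50 44 46 2d 31 
       ┃00000010  64 9d 55 dd 78 f7 
       ┃00000020  e8 e8 44 7f dd 75 
       ┃00000030  82 82 82 82 82 82 
       ┃00000040  b2 9c cc ab 99 97 
       ┃00000050  16 16 16 9d c8 a7 
       ┃00000060  88 88             
       ┃                            
       ┃                            
       ┃                            
       ┃                            
       ┃                            


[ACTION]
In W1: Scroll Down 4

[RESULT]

                                    
       ┏━━━━━━━━━━━━━━━━━━━━━━━━━━━━
       ┃ HexEditor                  
       ┠────────────────────────────
       ┃00000040  b2 9c cc ab 99 97 
       ┃00000050  16 16 16 9d c8 a7 
       ┃00000060  88 88             
       ┃                            
       ┃                            
       ┃                            
       ┃                            
       ┃                            
       ┃                            
       ┃                            
       ┃                            
       ┃                            


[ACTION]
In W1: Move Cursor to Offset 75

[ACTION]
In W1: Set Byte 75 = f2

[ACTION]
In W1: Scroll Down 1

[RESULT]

                                    
       ┏━━━━━━━━━━━━━━━━━━━━━━━━━━━━
       ┃ HexEditor                  
       ┠────────────────────────────
       ┃00000050  16 16 16 9d c8 a7 
       ┃00000060  88 88             
       ┃                            
       ┃                            
       ┃                            
       ┃                            
       ┃                            
       ┃                            
       ┃                            
       ┃                            
       ┃                            
       ┃                            


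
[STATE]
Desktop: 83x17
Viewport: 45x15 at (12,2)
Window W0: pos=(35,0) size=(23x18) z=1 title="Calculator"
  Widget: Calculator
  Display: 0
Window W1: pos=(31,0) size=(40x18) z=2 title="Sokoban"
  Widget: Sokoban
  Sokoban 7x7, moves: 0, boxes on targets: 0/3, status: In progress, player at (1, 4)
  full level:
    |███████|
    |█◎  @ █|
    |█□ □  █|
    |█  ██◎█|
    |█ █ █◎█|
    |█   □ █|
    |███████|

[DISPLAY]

                   ┠─────────────────────────
                   ┃███████                  
                   ┃█◎  @ █                  
                   ┃█□ □  █                  
                   ┃█  ██◎█                  
                   ┃█ █ █◎█                  
                   ┃█   □ █                  
                   ┃███████                  
                   ┃Moves: 0  0/3            
                   ┃                         
                   ┃                         
                   ┃                         
                   ┃                         
                   ┃                         
                   ┃                         


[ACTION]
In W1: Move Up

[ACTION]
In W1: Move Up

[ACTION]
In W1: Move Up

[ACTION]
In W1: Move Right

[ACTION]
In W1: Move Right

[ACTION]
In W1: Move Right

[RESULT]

                   ┠─────────────────────────
                   ┃███████                  
                   ┃█◎   @█                  
                   ┃█□ □  █                  
                   ┃█  ██◎█                  
                   ┃█ █ █◎█                  
                   ┃█   □ █                  
                   ┃███████                  
                   ┃Moves: 1  0/3            
                   ┃                         
                   ┃                         
                   ┃                         
                   ┃                         
                   ┃                         
                   ┃                         


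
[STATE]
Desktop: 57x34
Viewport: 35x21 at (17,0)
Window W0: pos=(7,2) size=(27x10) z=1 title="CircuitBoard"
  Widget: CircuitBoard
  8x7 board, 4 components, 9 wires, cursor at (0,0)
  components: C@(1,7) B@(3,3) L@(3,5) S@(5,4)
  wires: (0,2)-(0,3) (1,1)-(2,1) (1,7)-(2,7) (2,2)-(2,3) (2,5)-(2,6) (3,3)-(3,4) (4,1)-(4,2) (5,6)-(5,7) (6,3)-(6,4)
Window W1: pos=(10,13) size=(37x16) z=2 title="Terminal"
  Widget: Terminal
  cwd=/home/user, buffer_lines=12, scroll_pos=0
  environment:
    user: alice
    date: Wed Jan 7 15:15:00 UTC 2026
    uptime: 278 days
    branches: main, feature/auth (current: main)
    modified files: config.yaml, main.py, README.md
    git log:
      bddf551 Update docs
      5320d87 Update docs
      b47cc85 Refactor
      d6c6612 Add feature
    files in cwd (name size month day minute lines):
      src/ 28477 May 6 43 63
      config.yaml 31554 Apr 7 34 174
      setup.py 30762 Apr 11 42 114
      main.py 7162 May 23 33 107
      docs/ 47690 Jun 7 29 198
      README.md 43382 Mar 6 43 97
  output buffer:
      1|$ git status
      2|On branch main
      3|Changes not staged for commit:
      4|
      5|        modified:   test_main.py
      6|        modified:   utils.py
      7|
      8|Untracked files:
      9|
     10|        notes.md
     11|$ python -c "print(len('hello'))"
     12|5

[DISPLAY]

                                   
                                   
━━━━━━━━━━━━━━━━┓                  
oard            ┃                  
────────────────┨                  
3 4 5 6 7       ┃                  
   · ─ ·        ┃                  
                ┃                  
                ┃                  
                ┃                  
   · ─ ·       ·┃                  
━━━━━━━━━━━━━━━━┛                  
                                   
━━━━━━━━━━━━━━━━━━━━━━━━━━━━━┓     
nal                          ┃     
─────────────────────────────┨     
status                       ┃     
nch main                     ┃     
s not staged for commit:     ┃     
                             ┃     
  modified:   test_main.py   ┃     


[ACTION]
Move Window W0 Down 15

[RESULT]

                                   
                                   
                                   
                                   
                                   
                                   
                                   
                                   
                                   
                                   
                                   
                                   
                                   
━━━━━━━━━━━━━━━━━━━━━━━━━━━━━┓     
nal                          ┃     
─────────────────────────────┨     
status                       ┃     
nch main                     ┃     
s not staged for commit:     ┃     
                             ┃     
  modified:   test_main.py   ┃     


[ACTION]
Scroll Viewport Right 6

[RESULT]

                                   
                                   
                                   
                                   
                                   
                                   
                                   
                                   
                                   
                                   
                                   
                                   
                                   
━━━━━━━━━━━━━━━━━━━━━━━━┓          
                        ┃          
────────────────────────┨          
s                       ┃          
ain                     ┃          
 staged for commit:     ┃          
                        ┃          
ified:   test_main.py   ┃          


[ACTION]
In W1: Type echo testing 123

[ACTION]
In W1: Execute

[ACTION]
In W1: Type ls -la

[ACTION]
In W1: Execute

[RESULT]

                                   
                                   
                                   
                                   
                                   
                                   
                                   
                                   
                                   
                                   
                                   
                                   
                                   
━━━━━━━━━━━━━━━━━━━━━━━━┓          
                        ┃          
────────────────────────┨          
 "print(len('hello'))"  ┃          
                        ┃          
ing 123                 ┃          
                        ┃          
                        ┃          


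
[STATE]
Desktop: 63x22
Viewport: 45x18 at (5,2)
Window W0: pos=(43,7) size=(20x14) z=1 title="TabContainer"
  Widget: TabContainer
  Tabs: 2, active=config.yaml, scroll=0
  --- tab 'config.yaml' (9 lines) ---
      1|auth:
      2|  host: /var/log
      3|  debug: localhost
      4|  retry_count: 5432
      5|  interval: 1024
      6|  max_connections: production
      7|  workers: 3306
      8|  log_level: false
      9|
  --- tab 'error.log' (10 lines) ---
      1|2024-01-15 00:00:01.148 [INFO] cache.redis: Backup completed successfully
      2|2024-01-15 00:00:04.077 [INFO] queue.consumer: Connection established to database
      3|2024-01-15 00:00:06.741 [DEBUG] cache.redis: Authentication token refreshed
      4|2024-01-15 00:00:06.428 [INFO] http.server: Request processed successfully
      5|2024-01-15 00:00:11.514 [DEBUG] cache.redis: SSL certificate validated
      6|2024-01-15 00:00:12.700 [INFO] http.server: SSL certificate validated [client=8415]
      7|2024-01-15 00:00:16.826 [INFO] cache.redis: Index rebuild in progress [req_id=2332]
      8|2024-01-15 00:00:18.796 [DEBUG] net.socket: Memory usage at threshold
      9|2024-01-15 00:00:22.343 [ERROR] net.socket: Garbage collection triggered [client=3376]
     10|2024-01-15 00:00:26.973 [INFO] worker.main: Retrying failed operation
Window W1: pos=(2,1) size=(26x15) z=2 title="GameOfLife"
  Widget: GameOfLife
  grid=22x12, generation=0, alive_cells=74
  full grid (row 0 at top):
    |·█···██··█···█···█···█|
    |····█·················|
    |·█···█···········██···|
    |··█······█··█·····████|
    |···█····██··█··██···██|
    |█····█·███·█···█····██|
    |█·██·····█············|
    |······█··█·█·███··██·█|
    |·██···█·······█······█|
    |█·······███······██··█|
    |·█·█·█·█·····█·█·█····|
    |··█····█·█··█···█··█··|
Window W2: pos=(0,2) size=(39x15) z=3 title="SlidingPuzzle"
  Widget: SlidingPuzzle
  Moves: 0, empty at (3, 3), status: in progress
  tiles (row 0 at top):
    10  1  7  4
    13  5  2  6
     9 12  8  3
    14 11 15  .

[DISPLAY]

━━━━━━━━━━━━━━━━━━━━━━━━━━━━━━━━━┓           
dingPuzzle                       ┃           
─────────────────────────────────┨           
─┬────┬────┬────┐                ┃           
 │  1 │  7 │  4 │                ┃           
─┼────┼────┼────┤                ┃    ┏━━━━━━
 │  5 │  2 │  6 │                ┃    ┃ TabCo
─┼────┼────┼────┤                ┃    ┠──────
 │ 12 │  8 │  3 │                ┃    ┃[confi
─┼────┼────┼────┤                ┃    ┃──────
 │ 11 │ 15 │    │                ┃    ┃auth: 
─┴────┴────┴────┘                ┃    ┃  host
s: 0                             ┃    ┃  debu
                                 ┃    ┃  retr
━━━━━━━━━━━━━━━━━━━━━━━━━━━━━━━━━┛    ┃  inte
                                      ┃  max_
                                      ┃  work
                                      ┃  log_


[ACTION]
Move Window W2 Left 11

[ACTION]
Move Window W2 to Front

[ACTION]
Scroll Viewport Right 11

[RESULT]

━━━━━━━━━━━━━━━━━━━━━━┓                      
                      ┃                      
──────────────────────┨                      
┬────┐                ┃                      
│  4 │                ┃                      
┼────┤                ┃    ┏━━━━━━━━━━━━━━━━━
│  6 │                ┃    ┃ TabContainer    
┼────┤                ┃    ┠─────────────────
│  3 │                ┃    ┃[config.yaml]│ er
┼────┤                ┃    ┃─────────────────
│    │                ┃    ┃auth:            
┴────┘                ┃    ┃  host: /var/log 
                      ┃    ┃  debug: localhos
                      ┃    ┃  retry_count: 54
━━━━━━━━━━━━━━━━━━━━━━┛    ┃  interval: 1024 
                           ┃  max_connections
                           ┃  workers: 3306  
                           ┃  log_level: fals


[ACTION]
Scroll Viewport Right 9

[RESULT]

━━━━━━━━━━━━━━━━━━━━┓                        
                    ┃                        
────────────────────┨                        
───┐                ┃                        
 4 │                ┃                        
───┤                ┃    ┏━━━━━━━━━━━━━━━━━━┓
 6 │                ┃    ┃ TabContainer     ┃
───┤                ┃    ┠──────────────────┨
 3 │                ┃    ┃[config.yaml]│ err┃
───┤                ┃    ┃──────────────────┃
   │                ┃    ┃auth:             ┃
───┘                ┃    ┃  host: /var/log  ┃
                    ┃    ┃  debug: localhost┃
                    ┃    ┃  retry_count: 543┃
━━━━━━━━━━━━━━━━━━━━┛    ┃  interval: 1024  ┃
                         ┃  max_connections:┃
                         ┃  workers: 3306   ┃
                         ┃  log_level: false┃


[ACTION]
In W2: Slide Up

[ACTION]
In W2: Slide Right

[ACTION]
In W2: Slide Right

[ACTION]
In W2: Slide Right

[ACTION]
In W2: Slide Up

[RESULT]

━━━━━━━━━━━━━━━━━━━━┓                        
                    ┃                        
────────────────────┨                        
───┐                ┃                        
 4 │                ┃                        
───┤                ┃    ┏━━━━━━━━━━━━━━━━━━┓
 6 │                ┃    ┃ TabContainer     ┃
───┤                ┃    ┠──────────────────┨
 3 │                ┃    ┃[config.yaml]│ err┃
───┤                ┃    ┃──────────────────┃
15 │                ┃    ┃auth:             ┃
───┘                ┃    ┃  host: /var/log  ┃
                    ┃    ┃  debug: localhost┃
                    ┃    ┃  retry_count: 543┃
━━━━━━━━━━━━━━━━━━━━┛    ┃  interval: 1024  ┃
                         ┃  max_connections:┃
                         ┃  workers: 3306   ┃
                         ┃  log_level: false┃


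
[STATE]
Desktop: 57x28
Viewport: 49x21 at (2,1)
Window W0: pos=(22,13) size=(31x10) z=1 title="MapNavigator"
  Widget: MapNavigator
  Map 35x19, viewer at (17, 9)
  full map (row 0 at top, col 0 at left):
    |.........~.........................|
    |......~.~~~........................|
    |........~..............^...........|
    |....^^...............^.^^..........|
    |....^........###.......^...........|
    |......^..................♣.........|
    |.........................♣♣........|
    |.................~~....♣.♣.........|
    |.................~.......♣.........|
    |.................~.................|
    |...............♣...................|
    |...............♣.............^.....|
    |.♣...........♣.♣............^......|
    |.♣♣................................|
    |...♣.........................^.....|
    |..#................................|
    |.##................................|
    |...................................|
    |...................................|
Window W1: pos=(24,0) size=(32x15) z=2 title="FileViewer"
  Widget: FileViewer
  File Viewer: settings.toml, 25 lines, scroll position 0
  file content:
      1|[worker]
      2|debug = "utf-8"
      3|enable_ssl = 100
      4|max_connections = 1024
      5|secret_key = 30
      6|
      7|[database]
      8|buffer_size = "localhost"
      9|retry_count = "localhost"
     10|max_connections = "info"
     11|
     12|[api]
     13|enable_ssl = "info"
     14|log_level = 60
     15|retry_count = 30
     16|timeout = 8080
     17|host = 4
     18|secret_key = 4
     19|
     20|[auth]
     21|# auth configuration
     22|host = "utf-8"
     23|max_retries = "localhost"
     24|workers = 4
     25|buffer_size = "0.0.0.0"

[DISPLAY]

                      ┃ FileViewer               
                      ┠──────────────────────────
                      ┃[worker]                  
                      ┃debug = "utf-8"           
                      ┃enable_ssl = 100          
                      ┃max_connections = 1024    
                      ┃secret_key = 30           
                      ┃                          
                      ┃[database]                
                      ┃buffer_size = "localhost" 
                      ┃retry_count = "localhost" 
                      ┃max_connections = "info"  
                    ┏━┃                          
                    ┃ ┗━━━━━━━━━━━━━━━━━━━━━━━━━━
                    ┠────────────────────────────
                    ┃......................♣♣....
                    ┃..............~~....♣.♣.....
                    ┃..............~.......♣.....
                    ┃..............@.............
                    ┃............♣...............
                    ┃............♣.............^.


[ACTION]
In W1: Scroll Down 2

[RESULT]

                      ┃ FileViewer               
                      ┠──────────────────────────
                      ┃enable_ssl = 100          
                      ┃max_connections = 1024    
                      ┃secret_key = 30           
                      ┃                          
                      ┃[database]                
                      ┃buffer_size = "localhost" 
                      ┃retry_count = "localhost" 
                      ┃max_connections = "info"  
                      ┃                          
                      ┃[api]                     
                    ┏━┃enable_ssl = "info"       
                    ┃ ┗━━━━━━━━━━━━━━━━━━━━━━━━━━
                    ┠────────────────────────────
                    ┃......................♣♣....
                    ┃..............~~....♣.♣.....
                    ┃..............~.......♣.....
                    ┃..............@.............
                    ┃............♣...............
                    ┃............♣.............^.


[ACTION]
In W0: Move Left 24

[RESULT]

                      ┃ FileViewer               
                      ┠──────────────────────────
                      ┃enable_ssl = 100          
                      ┃max_connections = 1024    
                      ┃secret_key = 30           
                      ┃                          
                      ┃[database]                
                      ┃buffer_size = "localhost" 
                      ┃retry_count = "localhost" 
                      ┃max_connections = "info"  
                      ┃                          
                      ┃[api]                     
                    ┏━┃enable_ssl = "info"       
                    ┃ ┗━━━━━━━━━━━━━━━━━━━━━━━━━━
                    ┠────────────────────────────
                    ┃              ..............
                    ┃              ..............
                    ┃              ..............
                    ┃              @.............
                    ┃              ..............
                    ┃              ..............


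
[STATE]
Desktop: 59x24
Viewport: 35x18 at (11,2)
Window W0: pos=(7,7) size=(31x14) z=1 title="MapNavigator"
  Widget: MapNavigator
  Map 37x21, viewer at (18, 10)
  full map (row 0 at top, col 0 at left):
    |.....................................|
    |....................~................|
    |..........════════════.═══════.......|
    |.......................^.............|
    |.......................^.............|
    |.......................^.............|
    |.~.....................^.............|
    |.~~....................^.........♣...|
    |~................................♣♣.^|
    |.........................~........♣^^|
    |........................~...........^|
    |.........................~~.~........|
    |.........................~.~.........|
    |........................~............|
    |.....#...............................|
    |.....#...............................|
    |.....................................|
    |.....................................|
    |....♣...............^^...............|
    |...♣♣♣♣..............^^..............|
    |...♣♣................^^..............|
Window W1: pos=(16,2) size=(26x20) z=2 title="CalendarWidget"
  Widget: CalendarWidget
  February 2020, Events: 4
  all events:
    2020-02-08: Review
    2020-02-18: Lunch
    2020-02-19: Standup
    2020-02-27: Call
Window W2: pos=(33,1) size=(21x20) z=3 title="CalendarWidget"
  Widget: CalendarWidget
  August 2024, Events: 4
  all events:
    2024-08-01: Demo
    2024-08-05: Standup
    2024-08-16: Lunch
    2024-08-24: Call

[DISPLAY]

     ┏━━━━━━━━━━━━━━━━┃ CalendarWid
     ┃ CalendarWidget ┠────────────
     ┠────────────────┃    August 2
     ┃     February 20┃Mo Tu We Th 
     ┃Mo Tu We Th Fr S┃          1*
━━━━━┃                ┃ 5*  6  7  8
pNavi┃ 3  4  5  6  7  ┃12 13 14 15 
─────┃10 11 12 13 14 1┃19 20 21 22 
.....┃17 18* 19* 20 21┃26 27 28 29 
.....┃24 25 26 27* 28 ┃            
.....┃                ┃            
.....┃                ┃            
.....┃                ┃            
.....┃                ┃            
.....┃                ┃            
.....┃                ┃            
.....┃                ┃            
.....┃                ┃            


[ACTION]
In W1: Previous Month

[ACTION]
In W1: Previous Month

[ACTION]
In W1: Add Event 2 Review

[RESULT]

     ┏━━━━━━━━━━━━━━━━┃ CalendarWid
     ┃ CalendarWidget ┠────────────
     ┠────────────────┃    August 2
     ┃     December 20┃Mo Tu We Th 
     ┃Mo Tu We Th Fr S┃          1*
━━━━━┃                ┃ 5*  6  7  8
pNavi┃ 2*  3  4  5  6 ┃12 13 14 15 
─────┃ 9 10 11 12 13 1┃19 20 21 22 
.....┃16 17 18 19 20 2┃26 27 28 29 
.....┃23 24 25 26 27 2┃            
.....┃30 31           ┃            
.....┃                ┃            
.....┃                ┃            
.....┃                ┃            
.....┃                ┃            
.....┃                ┃            
.....┃                ┃            
.....┃                ┃            


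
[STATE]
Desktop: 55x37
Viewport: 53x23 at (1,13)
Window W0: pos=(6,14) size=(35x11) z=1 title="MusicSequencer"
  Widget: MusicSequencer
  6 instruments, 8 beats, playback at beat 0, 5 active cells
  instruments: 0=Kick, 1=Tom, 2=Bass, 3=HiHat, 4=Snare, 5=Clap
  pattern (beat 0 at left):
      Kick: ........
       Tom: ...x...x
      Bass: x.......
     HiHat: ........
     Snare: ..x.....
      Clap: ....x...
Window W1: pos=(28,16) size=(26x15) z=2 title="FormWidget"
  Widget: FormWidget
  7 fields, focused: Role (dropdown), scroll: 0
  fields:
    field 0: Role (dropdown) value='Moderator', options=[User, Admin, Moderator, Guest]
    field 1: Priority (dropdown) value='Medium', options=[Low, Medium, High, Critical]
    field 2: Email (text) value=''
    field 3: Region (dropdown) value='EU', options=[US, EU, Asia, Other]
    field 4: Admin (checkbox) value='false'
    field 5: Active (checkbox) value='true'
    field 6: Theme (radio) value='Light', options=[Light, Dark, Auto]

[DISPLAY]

                                                     
     ┏━━━━━━━━━━━━━━━━━━━━━━━━━━━━━━━━━┓             
     ┃ MusicSequencer                  ┃             
     ┠─────────────────────┏━━━━━━━━━━━━━━━━━━━━━━━━┓
     ┃      ▼1234567       ┃ FormWidget             ┃
     ┃  Kick········       ┠────────────────────────┨
     ┃   Tom···█···█       ┃> Role:       [Moderat▼]┃
     ┃  Bass█·······       ┃  Priority:   [Medium ▼]┃
     ┃ HiHat········       ┃  Email:      [        ]┃
     ┃ Snare··█·····       ┃  Region:     [EU     ▼]┃
     ┃  Clap····█···       ┃  Admin:      [ ]       ┃
     ┗━━━━━━━━━━━━━━━━━━━━━┃  Active:     [x]       ┃
                           ┃  Theme:      (●) Light ┃
                           ┃                        ┃
                           ┃                        ┃
                           ┃                        ┃
                           ┃                        ┃
                           ┗━━━━━━━━━━━━━━━━━━━━━━━━┛
                                                     
                                                     
                                                     
                                                     
                                                     


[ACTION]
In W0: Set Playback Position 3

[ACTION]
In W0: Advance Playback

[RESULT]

                                                     
     ┏━━━━━━━━━━━━━━━━━━━━━━━━━━━━━━━━━┓             
     ┃ MusicSequencer                  ┃             
     ┠─────────────────────┏━━━━━━━━━━━━━━━━━━━━━━━━┓
     ┃      0123▼567       ┃ FormWidget             ┃
     ┃  Kick········       ┠────────────────────────┨
     ┃   Tom···█···█       ┃> Role:       [Moderat▼]┃
     ┃  Bass█·······       ┃  Priority:   [Medium ▼]┃
     ┃ HiHat········       ┃  Email:      [        ]┃
     ┃ Snare··█·····       ┃  Region:     [EU     ▼]┃
     ┃  Clap····█···       ┃  Admin:      [ ]       ┃
     ┗━━━━━━━━━━━━━━━━━━━━━┃  Active:     [x]       ┃
                           ┃  Theme:      (●) Light ┃
                           ┃                        ┃
                           ┃                        ┃
                           ┃                        ┃
                           ┃                        ┃
                           ┗━━━━━━━━━━━━━━━━━━━━━━━━┛
                                                     
                                                     
                                                     
                                                     
                                                     


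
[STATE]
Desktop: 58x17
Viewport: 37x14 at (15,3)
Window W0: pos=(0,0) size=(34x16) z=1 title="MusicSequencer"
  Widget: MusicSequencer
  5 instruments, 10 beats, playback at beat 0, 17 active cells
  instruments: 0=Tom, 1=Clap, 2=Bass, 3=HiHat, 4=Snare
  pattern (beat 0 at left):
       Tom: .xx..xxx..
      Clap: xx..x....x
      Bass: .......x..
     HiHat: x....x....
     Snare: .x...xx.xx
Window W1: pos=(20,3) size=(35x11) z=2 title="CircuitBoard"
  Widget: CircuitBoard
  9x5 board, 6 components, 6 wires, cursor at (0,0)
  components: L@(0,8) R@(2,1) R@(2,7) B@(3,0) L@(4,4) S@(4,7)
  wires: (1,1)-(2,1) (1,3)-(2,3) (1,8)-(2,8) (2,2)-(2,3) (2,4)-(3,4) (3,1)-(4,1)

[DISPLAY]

89   ┏━━━━━━━━━━━━━━━━━━━━━━━━━━━━━━━
··   ┃ CircuitBoard                  
·█   ┠───────────────────────────────
··   ┃   0 1 2 3 4 5 6 7 8           
··   ┃0  [.]                         
██   ┃                               
     ┃1       ·       ·              
     ┃        │       │              
     ┃2       R   · ─ ·   ·          
     ┃                    │          
     ┗━━━━━━━━━━━━━━━━━━━━━━━━━━━━━━━
                  ┃                  
━━━━━━━━━━━━━━━━━━┛                  
                                     


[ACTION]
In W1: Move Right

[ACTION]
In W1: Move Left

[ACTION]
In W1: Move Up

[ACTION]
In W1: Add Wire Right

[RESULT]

89   ┏━━━━━━━━━━━━━━━━━━━━━━━━━━━━━━━
··   ┃ CircuitBoard                  
·█   ┠───────────────────────────────
··   ┃   0 1 2 3 4 5 6 7 8           
··   ┃0  [.]─ ·                      
██   ┃                               
     ┃1       ·       ·              
     ┃        │       │              
     ┃2       R   · ─ ·   ·          
     ┃                    │          
     ┗━━━━━━━━━━━━━━━━━━━━━━━━━━━━━━━
                  ┃                  
━━━━━━━━━━━━━━━━━━┛                  
                                     


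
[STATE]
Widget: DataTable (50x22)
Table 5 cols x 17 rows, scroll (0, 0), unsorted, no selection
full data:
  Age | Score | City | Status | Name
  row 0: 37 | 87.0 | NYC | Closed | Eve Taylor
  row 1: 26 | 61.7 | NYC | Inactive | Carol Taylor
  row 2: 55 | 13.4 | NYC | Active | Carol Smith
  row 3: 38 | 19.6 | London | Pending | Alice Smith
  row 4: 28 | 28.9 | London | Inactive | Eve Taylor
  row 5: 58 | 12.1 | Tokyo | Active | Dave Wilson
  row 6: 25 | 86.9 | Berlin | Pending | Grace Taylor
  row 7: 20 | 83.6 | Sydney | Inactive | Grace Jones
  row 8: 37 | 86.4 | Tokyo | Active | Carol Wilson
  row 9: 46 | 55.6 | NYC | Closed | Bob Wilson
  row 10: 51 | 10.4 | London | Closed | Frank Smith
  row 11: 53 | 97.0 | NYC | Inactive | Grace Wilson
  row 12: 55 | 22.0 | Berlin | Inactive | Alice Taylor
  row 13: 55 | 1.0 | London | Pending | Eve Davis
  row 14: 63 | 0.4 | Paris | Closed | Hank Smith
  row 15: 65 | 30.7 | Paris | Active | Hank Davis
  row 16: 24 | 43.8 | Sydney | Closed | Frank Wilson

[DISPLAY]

Age│Score│City  │Status  │Name                    
───┼─────┼──────┼────────┼────────────            
37 │87.0 │NYC   │Closed  │Eve Taylor              
26 │61.7 │NYC   │Inactive│Carol Taylor            
55 │13.4 │NYC   │Active  │Carol Smith             
38 │19.6 │London│Pending │Alice Smith             
28 │28.9 │London│Inactive│Eve Taylor              
58 │12.1 │Tokyo │Active  │Dave Wilson             
25 │86.9 │Berlin│Pending │Grace Taylor            
20 │83.6 │Sydney│Inactive│Grace Jones             
37 │86.4 │Tokyo │Active  │Carol Wilson            
46 │55.6 │NYC   │Closed  │Bob Wilson              
51 │10.4 │London│Closed  │Frank Smith             
53 │97.0 │NYC   │Inactive│Grace Wilson            
55 │22.0 │Berlin│Inactive│Alice Taylor            
55 │1.0  │London│Pending │Eve Davis               
63 │0.4  │Paris │Closed  │Hank Smith              
65 │30.7 │Paris │Active  │Hank Davis              
24 │43.8 │Sydney│Closed  │Frank Wilson            
                                                  
                                                  
                                                  


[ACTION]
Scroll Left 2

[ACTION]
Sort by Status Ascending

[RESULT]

Age│Score│City  │Status ▲│Name                    
───┼─────┼──────┼────────┼────────────            
55 │13.4 │NYC   │Active  │Carol Smith             
58 │12.1 │Tokyo │Active  │Dave Wilson             
37 │86.4 │Tokyo │Active  │Carol Wilson            
65 │30.7 │Paris │Active  │Hank Davis              
37 │87.0 │NYC   │Closed  │Eve Taylor              
46 │55.6 │NYC   │Closed  │Bob Wilson              
51 │10.4 │London│Closed  │Frank Smith             
63 │0.4  │Paris │Closed  │Hank Smith              
24 │43.8 │Sydney│Closed  │Frank Wilson            
26 │61.7 │NYC   │Inactive│Carol Taylor            
28 │28.9 │London│Inactive│Eve Taylor              
20 │83.6 │Sydney│Inactive│Grace Jones             
53 │97.0 │NYC   │Inactive│Grace Wilson            
55 │22.0 │Berlin│Inactive│Alice Taylor            
38 │19.6 │London│Pending │Alice Smith             
25 │86.9 │Berlin│Pending │Grace Taylor            
55 │1.0  │London│Pending │Eve Davis               
                                                  
                                                  
                                                  


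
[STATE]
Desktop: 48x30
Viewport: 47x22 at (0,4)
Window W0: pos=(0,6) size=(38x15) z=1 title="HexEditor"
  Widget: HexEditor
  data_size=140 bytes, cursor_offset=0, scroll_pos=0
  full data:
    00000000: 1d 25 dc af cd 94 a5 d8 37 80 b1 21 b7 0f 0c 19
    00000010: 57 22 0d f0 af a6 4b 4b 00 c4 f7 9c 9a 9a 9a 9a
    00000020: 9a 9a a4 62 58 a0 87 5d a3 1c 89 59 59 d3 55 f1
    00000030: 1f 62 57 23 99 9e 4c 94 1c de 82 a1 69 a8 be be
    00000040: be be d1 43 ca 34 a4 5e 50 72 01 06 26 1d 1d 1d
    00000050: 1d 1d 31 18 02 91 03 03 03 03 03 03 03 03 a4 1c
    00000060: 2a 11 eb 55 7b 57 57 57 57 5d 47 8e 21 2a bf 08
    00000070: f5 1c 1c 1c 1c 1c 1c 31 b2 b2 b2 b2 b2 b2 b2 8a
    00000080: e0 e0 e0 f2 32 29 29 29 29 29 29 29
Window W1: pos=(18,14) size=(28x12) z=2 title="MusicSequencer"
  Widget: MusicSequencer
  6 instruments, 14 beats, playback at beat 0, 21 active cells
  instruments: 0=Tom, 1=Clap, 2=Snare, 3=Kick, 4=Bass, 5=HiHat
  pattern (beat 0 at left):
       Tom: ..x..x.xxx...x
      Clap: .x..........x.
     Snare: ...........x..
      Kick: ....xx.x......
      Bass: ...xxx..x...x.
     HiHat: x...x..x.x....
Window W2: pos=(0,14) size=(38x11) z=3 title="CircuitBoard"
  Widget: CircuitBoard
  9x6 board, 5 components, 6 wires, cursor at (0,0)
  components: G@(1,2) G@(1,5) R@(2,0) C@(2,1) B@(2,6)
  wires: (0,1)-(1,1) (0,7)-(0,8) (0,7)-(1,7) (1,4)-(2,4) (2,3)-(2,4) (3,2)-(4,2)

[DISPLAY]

                                               
                                               
┏━━━━━━━━━━━━━━━━━━━━━━━━━━━━━━━━━━━━┓         
┃ HexEditor                          ┃         
┠────────────────────────────────────┨         
┃00000000  1D 25 dc af cd 94 a5 d8  3┃         
┃00000010  57 22 0d f0 af a6 4b 4b  0┃         
┃00000020  9a 9a a4 62 58 a0 87 5d  a┃         
┃00000030  1f 62 57 23 99 9e 4c 94  1┃         
┃00000040  be be d1 43 ca 34 a4 5e  5┃         
┏━━━━━━━━━━━━━━━━━━━━━━━━━━━━━━━━━━━━┓━━━━━━━┓ 
┃ CircuitBoard                       ┃       ┃ 
┠────────────────────────────────────┨───────┨ 
┃   0 1 2 3 4 5 6 7 8                ┃3      ┃ 
┃0  [.]  ·                       · ─ ┃█      ┃ 
┃        │                       │   ┃·      ┃ 
┃1       ·   G       ·   G       ·   ┃·      ┃ 
┃                    │               ┃·      ┃ 
┃2   R   C       · ─ ·       B       ┃·      ┃ 
┃                                    ┃·      ┃ 
┗━━━━━━━━━━━━━━━━━━━━━━━━━━━━━━━━━━━━┛       ┃ 
                  ┗━━━━━━━━━━━━━━━━━━━━━━━━━━┛ 


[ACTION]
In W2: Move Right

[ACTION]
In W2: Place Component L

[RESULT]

                                               
                                               
┏━━━━━━━━━━━━━━━━━━━━━━━━━━━━━━━━━━━━┓         
┃ HexEditor                          ┃         
┠────────────────────────────────────┨         
┃00000000  1D 25 dc af cd 94 a5 d8  3┃         
┃00000010  57 22 0d f0 af a6 4b 4b  0┃         
┃00000020  9a 9a a4 62 58 a0 87 5d  a┃         
┃00000030  1f 62 57 23 99 9e 4c 94  1┃         
┃00000040  be be d1 43 ca 34 a4 5e  5┃         
┏━━━━━━━━━━━━━━━━━━━━━━━━━━━━━━━━━━━━┓━━━━━━━┓ 
┃ CircuitBoard                       ┃       ┃ 
┠────────────────────────────────────┨───────┨ 
┃   0 1 2 3 4 5 6 7 8                ┃3      ┃ 
┃0      [L]                      · ─ ┃█      ┃ 
┃        │                       │   ┃·      ┃ 
┃1       ·   G       ·   G       ·   ┃·      ┃ 
┃                    │               ┃·      ┃ 
┃2   R   C       · ─ ·       B       ┃·      ┃ 
┃                                    ┃·      ┃ 
┗━━━━━━━━━━━━━━━━━━━━━━━━━━━━━━━━━━━━┛       ┃ 
                  ┗━━━━━━━━━━━━━━━━━━━━━━━━━━┛ 


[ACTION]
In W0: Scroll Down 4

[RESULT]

                                               
                                               
┏━━━━━━━━━━━━━━━━━━━━━━━━━━━━━━━━━━━━┓         
┃ HexEditor                          ┃         
┠────────────────────────────────────┨         
┃00000040  be be d1 43 ca 34 a4 5e  5┃         
┃00000050  1d 1d 31 18 02 91 03 03  0┃         
┃00000060  2a 11 eb 55 7b 57 57 57  5┃         
┃00000070  f5 1c 1c 1c 1c 1c 1c 31  b┃         
┃00000080  e0 e0 e0 f2 32 29 29 29  2┃         
┏━━━━━━━━━━━━━━━━━━━━━━━━━━━━━━━━━━━━┓━━━━━━━┓ 
┃ CircuitBoard                       ┃       ┃ 
┠────────────────────────────────────┨───────┨ 
┃   0 1 2 3 4 5 6 7 8                ┃3      ┃ 
┃0      [L]                      · ─ ┃█      ┃ 
┃        │                       │   ┃·      ┃ 
┃1       ·   G       ·   G       ·   ┃·      ┃ 
┃                    │               ┃·      ┃ 
┃2   R   C       · ─ ·       B       ┃·      ┃ 
┃                                    ┃·      ┃ 
┗━━━━━━━━━━━━━━━━━━━━━━━━━━━━━━━━━━━━┛       ┃ 
                  ┗━━━━━━━━━━━━━━━━━━━━━━━━━━┛ 


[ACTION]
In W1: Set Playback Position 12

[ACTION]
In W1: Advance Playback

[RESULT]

                                               
                                               
┏━━━━━━━━━━━━━━━━━━━━━━━━━━━━━━━━━━━━┓         
┃ HexEditor                          ┃         
┠────────────────────────────────────┨         
┃00000040  be be d1 43 ca 34 a4 5e  5┃         
┃00000050  1d 1d 31 18 02 91 03 03  0┃         
┃00000060  2a 11 eb 55 7b 57 57 57  5┃         
┃00000070  f5 1c 1c 1c 1c 1c 1c 31  b┃         
┃00000080  e0 e0 e0 f2 32 29 29 29  2┃         
┏━━━━━━━━━━━━━━━━━━━━━━━━━━━━━━━━━━━━┓━━━━━━━┓ 
┃ CircuitBoard                       ┃       ┃ 
┠────────────────────────────────────┨───────┨ 
┃   0 1 2 3 4 5 6 7 8                ┃▼      ┃ 
┃0      [L]                      · ─ ┃█      ┃ 
┃        │                       │   ┃·      ┃ 
┃1       ·   G       ·   G       ·   ┃·      ┃ 
┃                    │               ┃·      ┃ 
┃2   R   C       · ─ ·       B       ┃·      ┃ 
┃                                    ┃·      ┃ 
┗━━━━━━━━━━━━━━━━━━━━━━━━━━━━━━━━━━━━┛       ┃ 
                  ┗━━━━━━━━━━━━━━━━━━━━━━━━━━┛ 
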